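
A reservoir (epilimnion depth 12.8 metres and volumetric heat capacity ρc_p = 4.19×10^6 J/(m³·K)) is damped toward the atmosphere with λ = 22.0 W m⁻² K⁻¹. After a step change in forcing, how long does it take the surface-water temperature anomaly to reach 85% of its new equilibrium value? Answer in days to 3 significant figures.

53.5 days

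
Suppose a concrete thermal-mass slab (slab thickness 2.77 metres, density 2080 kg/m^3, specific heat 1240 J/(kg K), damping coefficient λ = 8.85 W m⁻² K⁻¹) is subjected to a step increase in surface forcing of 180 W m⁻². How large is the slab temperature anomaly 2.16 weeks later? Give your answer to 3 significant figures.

16.3 K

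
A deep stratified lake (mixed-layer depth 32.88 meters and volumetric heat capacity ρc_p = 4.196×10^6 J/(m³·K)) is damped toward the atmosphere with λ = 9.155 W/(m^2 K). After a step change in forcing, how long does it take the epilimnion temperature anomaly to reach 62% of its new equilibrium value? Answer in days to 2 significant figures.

170 days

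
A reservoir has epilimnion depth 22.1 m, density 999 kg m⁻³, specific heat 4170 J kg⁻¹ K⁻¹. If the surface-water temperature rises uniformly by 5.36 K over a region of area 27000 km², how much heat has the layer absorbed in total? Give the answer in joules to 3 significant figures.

Areal heat capacity C = ρ c_p D = 999 × 4170 × 22.1 = 9.21×10^7 J m⁻² K⁻¹.
Heat per unit area: q = C ΔT = 9.21×10^7 × 5.36 = 4.93×10^8 J/m².
Total heat: Q = q × A = 4.93×10^8 × (27000 × 10⁶ m²) = 1.33×10^19 J.

1.33×10^19 J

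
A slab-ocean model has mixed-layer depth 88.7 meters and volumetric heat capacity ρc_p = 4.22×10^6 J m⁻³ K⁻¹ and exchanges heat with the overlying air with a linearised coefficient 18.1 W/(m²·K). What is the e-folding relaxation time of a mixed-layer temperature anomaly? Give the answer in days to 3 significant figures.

239 days

Areal heat capacity C = ρc_p × D = 4.22×10^6 × 88.7 = 3.74×10^8 J m⁻² K⁻¹.
Relaxation time τ = C / λ = 3.74×10^8 / 18.1 = 2.07×10^7 s.
In days: 2.07×10^7 s / (86400 s/day) = 239 days.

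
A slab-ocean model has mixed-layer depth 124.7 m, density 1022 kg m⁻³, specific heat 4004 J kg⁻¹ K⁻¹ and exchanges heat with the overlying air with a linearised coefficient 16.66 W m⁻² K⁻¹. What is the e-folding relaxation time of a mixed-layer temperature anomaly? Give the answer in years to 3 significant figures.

Areal heat capacity C = ρ c_p D = 1022 × 4004 × 124.7 = 5.10×10^8 J/(m^2 K).
Relaxation time τ = C / λ = 5.10×10^8 / 16.66 = 3.06×10^7 s.
In years: 3.06×10^7 s / (3.156×10^7 s/year) = 0.971 years.

0.971 years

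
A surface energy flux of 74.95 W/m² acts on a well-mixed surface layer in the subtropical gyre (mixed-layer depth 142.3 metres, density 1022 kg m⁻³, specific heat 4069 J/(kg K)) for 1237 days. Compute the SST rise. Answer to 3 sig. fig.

13.5 K

Areal heat capacity C = ρ c_p D = 1022 × 4069 × 142.3 = 5.92×10^8 J m⁻² K⁻¹.
Net heat input Q = F Δt = 74.95 × (1237 days × 86400 s/day) = 8.01×10^9 J/m².
ΔT = Q / C = 8.01×10^9 / 5.92×10^8 = 13.5 K.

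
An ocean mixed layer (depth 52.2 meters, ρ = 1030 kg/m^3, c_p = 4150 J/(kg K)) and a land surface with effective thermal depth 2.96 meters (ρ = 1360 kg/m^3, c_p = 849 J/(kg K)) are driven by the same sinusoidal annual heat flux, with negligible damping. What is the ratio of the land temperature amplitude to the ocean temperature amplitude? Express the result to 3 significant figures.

C_ocean = 1030 × 4150 × 52.2 = 2.23×10^8 J/(m²·K).
C_land = 1360 × 849 × 2.96 = 3.42×10^6 J/(m²·K).
Undamped amplitude ∝ 1/C, so A_land/A_ocean = C_ocean/C_land = 65.3.

65.3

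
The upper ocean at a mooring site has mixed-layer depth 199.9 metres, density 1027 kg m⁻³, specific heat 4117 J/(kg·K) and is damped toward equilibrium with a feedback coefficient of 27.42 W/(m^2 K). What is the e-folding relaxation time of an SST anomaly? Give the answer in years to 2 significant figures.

Areal heat capacity C = ρ c_p D = 1027 × 4117 × 199.9 = 8.45×10^8 J m⁻² K⁻¹.
Relaxation time τ = C / λ = 8.45×10^8 / 27.42 = 3.08×10^7 s.
In years: 3.08×10^7 s / (3.156×10^7 s/year) = 0.977 years.

0.98 years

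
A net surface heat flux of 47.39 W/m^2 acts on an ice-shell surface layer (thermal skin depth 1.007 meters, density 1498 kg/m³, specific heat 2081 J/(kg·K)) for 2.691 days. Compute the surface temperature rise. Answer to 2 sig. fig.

Areal heat capacity C = ρ c_p D = 1498 × 2081 × 1.007 = 3.14×10^6 J m⁻² K⁻¹.
Net heat input Q = F Δt = 47.39 × (2.691 days × 86400 s/day) = 1.10×10^7 J/m².
ΔT = Q / C = 1.10×10^7 / 3.14×10^6 = 3.51 K.

3.5 K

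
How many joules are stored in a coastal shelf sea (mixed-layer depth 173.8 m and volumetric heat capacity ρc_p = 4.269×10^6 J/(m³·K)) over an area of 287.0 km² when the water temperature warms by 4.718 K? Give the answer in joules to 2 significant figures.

Areal heat capacity C = ρc_p × D = 4.269×10^6 × 173.8 = 7.42×10^8 J m⁻² K⁻¹.
Heat per unit area: q = C ΔT = 7.42×10^8 × 4.718 = 3.50×10^9 J/m².
Total heat: Q = q × A = 3.50×10^9 × (287.0 × 10⁶ m²) = 1.00×10^18 J.

1.0×10^18 J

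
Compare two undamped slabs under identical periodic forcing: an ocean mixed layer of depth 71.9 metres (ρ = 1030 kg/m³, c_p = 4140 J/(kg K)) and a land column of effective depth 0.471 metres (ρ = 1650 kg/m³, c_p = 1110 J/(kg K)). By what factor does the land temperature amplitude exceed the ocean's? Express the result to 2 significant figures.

360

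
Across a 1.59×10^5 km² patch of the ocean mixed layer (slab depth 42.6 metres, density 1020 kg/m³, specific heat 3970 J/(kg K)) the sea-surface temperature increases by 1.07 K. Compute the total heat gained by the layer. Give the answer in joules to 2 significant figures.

Areal heat capacity C = ρ c_p D = 1020 × 3970 × 42.6 = 1.73×10^8 J/(m²·K).
Heat per unit area: q = C ΔT = 1.73×10^8 × 1.07 = 1.85×10^8 J/m².
Total heat: Q = q × A = 1.85×10^8 × (1.59×10^5 × 10⁶ m²) = 2.93×10^19 J.

2.9×10^19 J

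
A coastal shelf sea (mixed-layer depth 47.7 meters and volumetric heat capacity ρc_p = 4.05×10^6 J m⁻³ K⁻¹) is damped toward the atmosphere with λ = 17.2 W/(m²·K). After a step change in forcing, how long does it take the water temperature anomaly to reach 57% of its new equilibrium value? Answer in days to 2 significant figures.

110 days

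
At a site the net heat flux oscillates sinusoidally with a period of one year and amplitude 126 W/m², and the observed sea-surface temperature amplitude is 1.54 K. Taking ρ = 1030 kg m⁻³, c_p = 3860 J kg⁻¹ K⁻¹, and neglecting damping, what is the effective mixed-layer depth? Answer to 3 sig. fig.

ω = 2π / 3.15×10^7 s = 1.99×10^-7 s⁻¹.
Required C = F₀ / (A ω) = 126 / (1.54 × 1.99×10^-7) = 4.11×10^8 J/(m²·K).
D = C / (ρ c_p) = 4.11×10^8 / (1030 × 3860) = 103 m.

103 m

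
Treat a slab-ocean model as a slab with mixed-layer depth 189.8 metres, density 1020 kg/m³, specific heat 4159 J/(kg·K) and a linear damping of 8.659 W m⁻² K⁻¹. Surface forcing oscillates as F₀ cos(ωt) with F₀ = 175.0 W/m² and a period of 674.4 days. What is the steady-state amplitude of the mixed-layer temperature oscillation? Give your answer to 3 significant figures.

Areal heat capacity C = ρ c_p D = 1020 × 4159 × 189.8 = 8.05×10^8 J m⁻² K⁻¹.
Angular frequency ω = 2π / T = 2π / 5.83×10^7 s = 1.08×10^-7 s⁻¹.
√((Cω)² + λ²) = √((86.8)² + 8.659²) = 87.3 W/(m²·K).
Amplitude A = F₀ / √((Cω)²+λ²) = 175.0 / 87.3 = 2.01 K.

2.01 K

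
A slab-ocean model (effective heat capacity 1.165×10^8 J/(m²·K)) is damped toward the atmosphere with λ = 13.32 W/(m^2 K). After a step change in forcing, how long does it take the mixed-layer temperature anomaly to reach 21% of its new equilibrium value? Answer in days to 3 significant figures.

23.9 days

Areal heat capacity C = 1.165×10^8 J/(m²·K) (given).
τ = C / λ = 1.16×10^8 / 13.32 = 8.75×10^6 s.
Fraction reached: 1 − e^(−t/τ) = 0.21 ⇒ t = −τ ln(1 − 0.21) = τ × 0.236.
t = 2.06×10^6 s = 23.9 days.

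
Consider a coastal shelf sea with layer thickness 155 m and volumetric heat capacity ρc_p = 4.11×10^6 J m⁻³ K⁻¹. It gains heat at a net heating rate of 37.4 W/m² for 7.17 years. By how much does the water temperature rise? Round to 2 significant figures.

13 K

Areal heat capacity C = ρc_p × D = 4.11×10^6 × 155 = 6.37×10^8 J m⁻² K⁻¹.
Net heat input Q = F Δt = 37.4 × (7.17 years × 3.156×10^7 s/year) = 8.46×10^9 J/m².
ΔT = Q / C = 8.46×10^9 / 6.37×10^8 = 13.3 K.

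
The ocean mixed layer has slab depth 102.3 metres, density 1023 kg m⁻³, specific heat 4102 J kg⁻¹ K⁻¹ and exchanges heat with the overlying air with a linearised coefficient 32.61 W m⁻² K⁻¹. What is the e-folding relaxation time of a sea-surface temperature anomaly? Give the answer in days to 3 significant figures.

Areal heat capacity C = ρ c_p D = 1023 × 4102 × 102.3 = 4.29×10^8 J m⁻² K⁻¹.
Relaxation time τ = C / λ = 4.29×10^8 / 32.61 = 1.32×10^7 s.
In days: 1.32×10^7 s / (86400 s/day) = 152 days.

152 days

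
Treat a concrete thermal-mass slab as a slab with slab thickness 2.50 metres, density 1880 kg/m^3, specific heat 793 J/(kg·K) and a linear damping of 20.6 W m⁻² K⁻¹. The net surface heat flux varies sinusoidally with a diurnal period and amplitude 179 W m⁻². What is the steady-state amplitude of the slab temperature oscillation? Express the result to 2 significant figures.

Areal heat capacity C = ρ c_p D = 1880 × 793 × 2.50 = 3.73×10^6 J/(m^2 K).
Angular frequency ω = 2π / T = 2π / 86400 s = 7.27×10^-5 s⁻¹.
√((Cω)² + λ²) = √((271)² + 20.6²) = 272 W/(m²·K).
Amplitude A = F₀ / √((Cω)²+λ²) = 179 / 272 = 0.659 K.

0.66 K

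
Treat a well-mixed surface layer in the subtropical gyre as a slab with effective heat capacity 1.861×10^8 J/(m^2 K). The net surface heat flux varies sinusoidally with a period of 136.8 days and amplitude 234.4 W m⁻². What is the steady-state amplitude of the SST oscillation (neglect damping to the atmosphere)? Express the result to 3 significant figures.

2.37 K

Areal heat capacity C = 1.861×10^8 J/(m^2 K) (given).
Angular frequency ω = 2π / T = 2π / 1.18×10^7 s = 5.32×10^-7 s⁻¹.
Cω = 1.86×10^8 × 5.32×10^-7 = 98.9 W/(m²·K).
Amplitude A = F₀ / (Cω) = 234.4 / 98.9 = 2.37 K.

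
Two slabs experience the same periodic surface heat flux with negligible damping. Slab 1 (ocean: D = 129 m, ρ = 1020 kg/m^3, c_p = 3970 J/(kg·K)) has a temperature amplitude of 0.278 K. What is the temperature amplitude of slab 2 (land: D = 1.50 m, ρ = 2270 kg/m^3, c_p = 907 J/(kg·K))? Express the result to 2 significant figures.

C_ocean = 5.22×10^8 J/(m²·K); C_land = 3.09×10^6 J/(m²·K).
A ∝ 1/C ⇒ A_land = A_ocean × C_ocean/C_land = 0.278 × 169 = 47.0 K.

47 K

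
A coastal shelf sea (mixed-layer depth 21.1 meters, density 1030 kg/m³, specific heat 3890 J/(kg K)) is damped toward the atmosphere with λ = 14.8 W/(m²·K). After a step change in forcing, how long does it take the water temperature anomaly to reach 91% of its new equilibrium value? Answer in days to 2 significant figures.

Areal heat capacity C = ρ c_p D = 1030 × 3890 × 21.1 = 8.45×10^7 J m⁻² K⁻¹.
τ = C / λ = 8.45×10^7 / 14.8 = 5.71×10^6 s.
Fraction reached: 1 − e^(−t/τ) = 0.91 ⇒ t = −τ ln(1 − 0.91) = τ × 2.41.
t = 1.38×10^7 s = 159 days.

160 days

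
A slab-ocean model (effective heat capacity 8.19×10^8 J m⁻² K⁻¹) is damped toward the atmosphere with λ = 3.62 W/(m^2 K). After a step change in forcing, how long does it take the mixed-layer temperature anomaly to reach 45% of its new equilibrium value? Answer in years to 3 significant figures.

Areal heat capacity C = 8.19×10^8 J m⁻² K⁻¹ (given).
τ = C / λ = 8.19×10^8 / 3.62 = 2.26×10^8 s.
Fraction reached: 1 − e^(−t/τ) = 0.45 ⇒ t = −τ ln(1 − 0.45) = τ × 0.598.
t = 1.35×10^8 s = 4.29 years.

4.29 years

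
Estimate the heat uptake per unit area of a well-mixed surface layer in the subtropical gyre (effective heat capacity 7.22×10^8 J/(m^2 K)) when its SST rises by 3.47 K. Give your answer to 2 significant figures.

2.5×10^9

Areal heat capacity C = 7.22×10^8 J/(m^2 K) (given).
ΔQ = C ΔT = 7.22×10^8 × 3.47 = 2.51×10^9 J/m².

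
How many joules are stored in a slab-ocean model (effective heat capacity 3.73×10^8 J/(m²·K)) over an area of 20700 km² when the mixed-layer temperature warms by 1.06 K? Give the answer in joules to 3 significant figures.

8.18×10^18 J

Areal heat capacity C = 3.73×10^8 J/(m²·K) (given).
Heat per unit area: q = C ΔT = 3.73×10^8 × 1.06 = 3.95×10^8 J/m².
Total heat: Q = q × A = 3.95×10^8 × (20700 × 10⁶ m²) = 8.18×10^18 J.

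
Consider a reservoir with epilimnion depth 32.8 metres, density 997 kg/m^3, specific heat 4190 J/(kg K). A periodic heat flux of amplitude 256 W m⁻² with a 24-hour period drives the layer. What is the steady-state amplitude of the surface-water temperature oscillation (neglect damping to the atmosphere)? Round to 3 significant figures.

Areal heat capacity C = ρ c_p D = 997 × 4190 × 32.8 = 1.37×10^8 J m⁻² K⁻¹.
Angular frequency ω = 2π / T = 2π / 86400 s = 7.27×10^-5 s⁻¹.
Cω = 1.37×10^8 × 7.27×10^-5 = 9960 W/(m²·K).
Amplitude A = F₀ / (Cω) = 256 / 9960 = 0.0257 K.

0.0257 K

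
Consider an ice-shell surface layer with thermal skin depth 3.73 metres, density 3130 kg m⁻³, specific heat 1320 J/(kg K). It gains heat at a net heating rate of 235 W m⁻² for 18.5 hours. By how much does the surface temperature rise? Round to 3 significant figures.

1.02 K

Areal heat capacity C = ρ c_p D = 3130 × 1320 × 3.73 = 1.54×10^7 J/(m^2 K).
Net heat input Q = F Δt = 235 × (18.5 hours × 3600 s/hour) = 1.57×10^7 J/m².
ΔT = Q / C = 1.57×10^7 / 1.54×10^7 = 1.02 K.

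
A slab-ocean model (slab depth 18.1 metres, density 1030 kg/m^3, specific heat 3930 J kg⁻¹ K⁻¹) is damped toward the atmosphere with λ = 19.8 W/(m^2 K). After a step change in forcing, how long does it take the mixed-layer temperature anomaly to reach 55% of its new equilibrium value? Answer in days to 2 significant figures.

34 days

Areal heat capacity C = ρ c_p D = 1030 × 3930 × 18.1 = 7.33×10^7 J m⁻² K⁻¹.
τ = C / λ = 7.33×10^7 / 19.8 = 3.70×10^6 s.
Fraction reached: 1 − e^(−t/τ) = 0.55 ⇒ t = −τ ln(1 − 0.55) = τ × 0.799.
t = 2.95×10^6 s = 34.2 days.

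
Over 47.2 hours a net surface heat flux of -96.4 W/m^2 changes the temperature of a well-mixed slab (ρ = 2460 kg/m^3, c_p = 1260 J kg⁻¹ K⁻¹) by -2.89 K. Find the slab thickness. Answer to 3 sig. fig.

1.83 m

Heat input Q = F Δt = -96.4 × 1.70×10^5 s = -1.64×10^7 J/m².
Required areal heat capacity C = Q / ΔT = 5.67×10^6 J/(m²·K).
Depth D = C / (ρ c_p) = 5.67×10^6 / (2460 × 1260) = 1.83 m.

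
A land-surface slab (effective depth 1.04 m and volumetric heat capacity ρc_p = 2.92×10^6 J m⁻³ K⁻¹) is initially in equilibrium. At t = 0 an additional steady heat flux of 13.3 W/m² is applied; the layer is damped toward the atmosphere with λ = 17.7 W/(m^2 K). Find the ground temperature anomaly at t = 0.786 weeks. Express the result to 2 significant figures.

0.70 K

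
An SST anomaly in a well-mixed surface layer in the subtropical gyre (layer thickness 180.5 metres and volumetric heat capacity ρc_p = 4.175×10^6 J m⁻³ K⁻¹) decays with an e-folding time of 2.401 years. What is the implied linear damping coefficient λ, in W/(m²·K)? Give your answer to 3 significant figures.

Areal heat capacity C = ρc_p × D = 4.175×10^6 × 180.5 = 7.54×10^8 J m⁻² K⁻¹.
τ = 2.401 years = 7.58×10^7 s.
λ = C / τ = 7.54×10^8 / 7.58×10^7 = 9.95 W/(m²·K).

9.95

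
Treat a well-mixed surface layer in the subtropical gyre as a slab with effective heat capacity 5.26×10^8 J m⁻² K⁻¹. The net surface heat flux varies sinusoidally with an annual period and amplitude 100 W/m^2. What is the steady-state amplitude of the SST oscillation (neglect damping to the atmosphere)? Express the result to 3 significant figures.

0.954 K

Areal heat capacity C = 5.26×10^8 J m⁻² K⁻¹ (given).
Angular frequency ω = 2π / T = 2π / 3.15×10^7 s = 1.99×10^-7 s⁻¹.
Cω = 5.26×10^8 × 1.99×10^-7 = 105 W/(m²·K).
Amplitude A = F₀ / (Cω) = 100 / 105 = 0.954 K.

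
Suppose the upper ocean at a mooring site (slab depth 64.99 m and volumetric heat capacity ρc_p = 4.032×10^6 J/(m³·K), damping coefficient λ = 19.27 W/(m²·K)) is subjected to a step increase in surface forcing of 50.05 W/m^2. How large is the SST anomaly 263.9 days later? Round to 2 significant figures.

Areal heat capacity C = ρc_p × D = 4.032×10^6 × 64.99 = 2.62×10^8 J/(m²·K).
τ = C / λ = 2.62×10^8 / 19.27 = 1.36×10^7 s.
Equilibrium anomaly ΔT_eq = F / λ = 50.05 / 19.27 = 2.60 K.
t = 263.9 days = 2.28×10^7 s, so t/τ = 1.68.
ΔT(t) = ΔT_eq (1 − e^(−t/τ)) = 2.60 × (1 − e^−1.68) = 2.11 K.

2.1 K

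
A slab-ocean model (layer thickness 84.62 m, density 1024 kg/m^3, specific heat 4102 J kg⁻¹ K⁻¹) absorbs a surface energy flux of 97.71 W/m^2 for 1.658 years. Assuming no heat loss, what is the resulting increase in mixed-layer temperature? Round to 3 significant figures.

Areal heat capacity C = ρ c_p D = 1024 × 4102 × 84.62 = 3.55×10^8 J/(m²·K).
Net heat input Q = F Δt = 97.71 × (1.658 years × 3.156×10^7 s/year) = 5.11×10^9 J/m².
ΔT = Q / C = 5.11×10^9 / 3.55×10^8 = 14.4 K.

14.4 K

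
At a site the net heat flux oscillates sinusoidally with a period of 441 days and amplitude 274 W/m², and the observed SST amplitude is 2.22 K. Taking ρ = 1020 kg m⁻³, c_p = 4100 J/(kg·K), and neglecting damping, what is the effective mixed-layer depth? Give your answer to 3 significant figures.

ω = 2π / 3.81×10^7 s = 1.65×10^-7 s⁻¹.
Required C = F₀ / (A ω) = 274 / (2.22 × 1.65×10^-7) = 7.48×10^8 J/(m²·K).
D = C / (ρ c_p) = 7.48×10^8 / (1020 × 4100) = 179 m.

179 m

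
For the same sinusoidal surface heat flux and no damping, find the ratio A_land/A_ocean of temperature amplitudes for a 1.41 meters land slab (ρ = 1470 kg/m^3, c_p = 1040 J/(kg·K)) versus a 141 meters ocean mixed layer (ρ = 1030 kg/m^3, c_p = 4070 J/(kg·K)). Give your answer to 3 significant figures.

C_ocean = 1030 × 4070 × 141 = 5.91×10^8 J/(m²·K).
C_land = 1470 × 1040 × 1.41 = 2.16×10^6 J/(m²·K).
Undamped amplitude ∝ 1/C, so A_land/A_ocean = C_ocean/C_land = 274.

274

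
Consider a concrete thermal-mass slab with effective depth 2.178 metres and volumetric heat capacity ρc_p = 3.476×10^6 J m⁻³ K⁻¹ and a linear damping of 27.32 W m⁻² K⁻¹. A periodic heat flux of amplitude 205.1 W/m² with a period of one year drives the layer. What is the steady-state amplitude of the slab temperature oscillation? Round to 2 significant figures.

Areal heat capacity C = ρc_p × D = 3.476×10^6 × 2.178 = 7.57×10^6 J/(m²·K).
Angular frequency ω = 2π / T = 2π / 3.15×10^7 s = 1.99×10^-7 s⁻¹.
√((Cω)² + λ²) = √((1.51)² + 27.32²) = 27.4 W/(m²·K).
Amplitude A = F₀ / √((Cω)²+λ²) = 205.1 / 27.4 = 7.50 K.

7.5 K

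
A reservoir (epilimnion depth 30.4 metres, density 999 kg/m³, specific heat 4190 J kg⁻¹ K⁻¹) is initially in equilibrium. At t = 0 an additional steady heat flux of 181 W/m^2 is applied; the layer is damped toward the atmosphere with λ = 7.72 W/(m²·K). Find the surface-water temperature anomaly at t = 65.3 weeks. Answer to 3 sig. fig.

21.3 K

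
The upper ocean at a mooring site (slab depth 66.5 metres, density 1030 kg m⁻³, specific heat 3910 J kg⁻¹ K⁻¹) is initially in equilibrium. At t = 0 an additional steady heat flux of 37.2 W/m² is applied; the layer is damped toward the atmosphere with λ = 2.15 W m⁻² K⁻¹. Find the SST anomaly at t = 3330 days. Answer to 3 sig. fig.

15.6 K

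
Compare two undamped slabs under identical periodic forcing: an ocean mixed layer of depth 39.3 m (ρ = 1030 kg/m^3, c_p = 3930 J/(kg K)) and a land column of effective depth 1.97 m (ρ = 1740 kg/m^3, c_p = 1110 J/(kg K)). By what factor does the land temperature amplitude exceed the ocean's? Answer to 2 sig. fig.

42

C_ocean = 1030 × 3930 × 39.3 = 1.59×10^8 J/(m²·K).
C_land = 1740 × 1110 × 1.97 = 3.80×10^6 J/(m²·K).
Undamped amplitude ∝ 1/C, so A_land/A_ocean = C_ocean/C_land = 41.8.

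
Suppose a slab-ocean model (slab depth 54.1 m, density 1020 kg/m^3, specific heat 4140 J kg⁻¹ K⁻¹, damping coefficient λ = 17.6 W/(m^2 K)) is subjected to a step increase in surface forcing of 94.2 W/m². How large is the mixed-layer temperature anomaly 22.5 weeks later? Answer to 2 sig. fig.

3.5 K

Areal heat capacity C = ρ c_p D = 1020 × 4140 × 54.1 = 2.28×10^8 J/(m²·K).
τ = C / λ = 2.28×10^8 / 17.6 = 1.30×10^7 s.
Equilibrium anomaly ΔT_eq = F / λ = 94.2 / 17.6 = 5.35 K.
t = 22.5 weeks = 1.36×10^7 s, so t/τ = 1.05.
ΔT(t) = ΔT_eq (1 − e^(−t/τ)) = 5.35 × (1 − e^−1.05) = 3.48 K.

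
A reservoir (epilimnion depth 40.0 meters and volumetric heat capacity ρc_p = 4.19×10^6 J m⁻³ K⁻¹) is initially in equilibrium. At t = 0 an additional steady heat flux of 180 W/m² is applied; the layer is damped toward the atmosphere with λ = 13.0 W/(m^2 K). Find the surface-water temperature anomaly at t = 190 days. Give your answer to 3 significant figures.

Areal heat capacity C = ρc_p × D = 4.19×10^6 × 40.0 = 1.68×10^8 J/(m^2 K).
τ = C / λ = 1.68×10^8 / 13.0 = 1.29×10^7 s.
Equilibrium anomaly ΔT_eq = F / λ = 180 / 13.0 = 13.8 K.
t = 190 days = 1.64×10^7 s, so t/τ = 1.27.
ΔT(t) = ΔT_eq (1 − e^(−t/τ)) = 13.8 × (1 − e^−1.27) = 9.97 K.

9.97 K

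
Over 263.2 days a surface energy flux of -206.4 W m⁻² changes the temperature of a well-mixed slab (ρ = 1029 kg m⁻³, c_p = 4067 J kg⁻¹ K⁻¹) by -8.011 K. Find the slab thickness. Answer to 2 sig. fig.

140 m

Heat input Q = F Δt = -206.4 × 2.27×10^7 s = -4.69×10^9 J/m².
Required areal heat capacity C = Q / ΔT = 5.86×10^8 J/(m²·K).
Depth D = C / (ρ c_p) = 5.86×10^8 / (1029 × 4067) = 140 m.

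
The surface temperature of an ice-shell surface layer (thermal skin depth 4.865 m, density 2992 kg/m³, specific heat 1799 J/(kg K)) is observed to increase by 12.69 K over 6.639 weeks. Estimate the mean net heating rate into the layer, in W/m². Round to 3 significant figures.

Areal heat capacity C = ρ c_p D = 2992 × 1799 × 4.865 = 2.62×10^7 J m⁻² K⁻¹.
Required heat per unit area: Q = C ΔT = 2.62×10^7 × 12.69 = 3.32×10^8 J/m².
Flux F = Q / Δt = 3.32×10^8 / 4.02×10^6 s = 82.8 W/m².

82.8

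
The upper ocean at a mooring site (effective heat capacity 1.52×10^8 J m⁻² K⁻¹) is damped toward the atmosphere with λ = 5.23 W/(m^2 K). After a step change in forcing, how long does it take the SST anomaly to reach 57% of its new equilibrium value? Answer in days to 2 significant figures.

Areal heat capacity C = 1.52×10^8 J m⁻² K⁻¹ (given).
τ = C / λ = 1.52×10^8 / 5.23 = 2.91×10^7 s.
Fraction reached: 1 − e^(−t/τ) = 0.57 ⇒ t = −τ ln(1 − 0.57) = τ × 0.844.
t = 2.45×10^7 s = 284 days.

280 days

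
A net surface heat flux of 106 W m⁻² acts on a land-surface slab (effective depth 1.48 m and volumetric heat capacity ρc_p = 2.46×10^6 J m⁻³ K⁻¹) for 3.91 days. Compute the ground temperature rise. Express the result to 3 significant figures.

Areal heat capacity C = ρc_p × D = 2.46×10^6 × 1.48 = 3.64×10^6 J m⁻² K⁻¹.
Net heat input Q = F Δt = 106 × (3.91 days × 86400 s/day) = 3.58×10^7 J/m².
ΔT = Q / C = 3.58×10^7 / 3.64×10^6 = 9.84 K.

9.84 K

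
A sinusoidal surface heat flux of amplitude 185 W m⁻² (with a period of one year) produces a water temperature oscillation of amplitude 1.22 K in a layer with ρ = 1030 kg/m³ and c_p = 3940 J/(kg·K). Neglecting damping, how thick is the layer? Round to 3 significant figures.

ω = 2π / 3.15×10^7 s = 1.99×10^-7 s⁻¹.
Required C = F₀ / (A ω) = 185 / (1.22 × 1.99×10^-7) = 7.61×10^8 J/(m²·K).
D = C / (ρ c_p) = 7.61×10^8 / (1030 × 3940) = 188 m.

188 m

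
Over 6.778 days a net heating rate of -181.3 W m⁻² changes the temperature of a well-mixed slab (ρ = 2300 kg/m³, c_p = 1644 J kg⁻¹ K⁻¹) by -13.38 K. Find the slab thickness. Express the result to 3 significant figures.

2.10 m

Heat input Q = F Δt = -181.3 × 5.86×10^5 s = -1.06×10^8 J/m².
Required areal heat capacity C = Q / ΔT = 7.94×10^6 J/(m²·K).
Depth D = C / (ρ c_p) = 7.94×10^6 / (2300 × 1644) = 2.10 m.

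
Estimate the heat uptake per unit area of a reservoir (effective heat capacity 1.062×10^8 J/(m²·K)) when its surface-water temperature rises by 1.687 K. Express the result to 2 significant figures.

1.8×10^8

Areal heat capacity C = 1.062×10^8 J/(m²·K) (given).
ΔQ = C ΔT = 1.06×10^8 × 1.687 = 1.79×10^8 J/m².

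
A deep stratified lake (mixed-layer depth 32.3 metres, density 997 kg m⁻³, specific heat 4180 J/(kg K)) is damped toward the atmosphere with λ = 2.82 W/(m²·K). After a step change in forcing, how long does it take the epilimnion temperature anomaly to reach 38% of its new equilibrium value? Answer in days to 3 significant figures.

264 days

Areal heat capacity C = ρ c_p D = 997 × 4180 × 32.3 = 1.35×10^8 J m⁻² K⁻¹.
τ = C / λ = 1.35×10^8 / 2.82 = 4.77×10^7 s.
Fraction reached: 1 − e^(−t/τ) = 0.38 ⇒ t = −τ ln(1 − 0.38) = τ × 0.478.
t = 2.28×10^7 s = 264 days.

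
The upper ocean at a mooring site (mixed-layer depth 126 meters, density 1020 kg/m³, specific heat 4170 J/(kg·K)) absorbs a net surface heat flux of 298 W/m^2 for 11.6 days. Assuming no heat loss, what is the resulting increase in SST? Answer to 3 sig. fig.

0.557 K

Areal heat capacity C = ρ c_p D = 1020 × 4170 × 126 = 5.36×10^8 J/(m^2 K).
Net heat input Q = F Δt = 298 × (11.6 days × 86400 s/day) = 2.99×10^8 J/m².
ΔT = Q / C = 2.99×10^8 / 5.36×10^8 = 0.557 K.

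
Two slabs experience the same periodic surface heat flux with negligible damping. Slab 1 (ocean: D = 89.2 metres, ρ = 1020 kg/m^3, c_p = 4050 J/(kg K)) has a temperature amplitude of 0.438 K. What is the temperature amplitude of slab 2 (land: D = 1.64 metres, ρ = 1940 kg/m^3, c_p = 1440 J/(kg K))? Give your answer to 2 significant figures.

C_ocean = 3.68×10^8 J/(m²·K); C_land = 4.58×10^6 J/(m²·K).
A ∝ 1/C ⇒ A_land = A_ocean × C_ocean/C_land = 0.438 × 80.4 = 35.2 K.

35 K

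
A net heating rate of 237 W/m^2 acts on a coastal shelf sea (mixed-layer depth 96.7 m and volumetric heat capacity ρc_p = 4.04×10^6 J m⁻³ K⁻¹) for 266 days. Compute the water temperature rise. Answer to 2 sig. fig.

14 K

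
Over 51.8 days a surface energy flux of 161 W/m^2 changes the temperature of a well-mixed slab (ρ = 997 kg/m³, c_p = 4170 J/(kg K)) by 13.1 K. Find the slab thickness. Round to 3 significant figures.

Heat input Q = F Δt = 161 × 4.48×10^6 s = 7.21×10^8 J/m².
Required areal heat capacity C = Q / ΔT = 5.50×10^7 J/(m²·K).
Depth D = C / (ρ c_p) = 5.50×10^7 / (997 × 4170) = 13.2 m.

13.2 m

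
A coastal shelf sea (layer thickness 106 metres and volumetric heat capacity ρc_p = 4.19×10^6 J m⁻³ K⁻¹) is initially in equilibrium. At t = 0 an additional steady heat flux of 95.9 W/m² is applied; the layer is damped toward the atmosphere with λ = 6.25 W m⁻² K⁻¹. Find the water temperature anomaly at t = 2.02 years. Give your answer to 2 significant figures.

9.1 K

Areal heat capacity C = ρc_p × D = 4.19×10^6 × 106 = 4.44×10^8 J/(m²·K).
τ = C / λ = 4.44×10^8 / 6.25 = 7.11×10^7 s.
Equilibrium anomaly ΔT_eq = F / λ = 95.9 / 6.25 = 15.3 K.
t = 2.02 years = 6.37×10^7 s, so t/τ = 0.897.
ΔT(t) = ΔT_eq (1 − e^(−t/τ)) = 15.3 × (1 − e^−0.897) = 9.09 K.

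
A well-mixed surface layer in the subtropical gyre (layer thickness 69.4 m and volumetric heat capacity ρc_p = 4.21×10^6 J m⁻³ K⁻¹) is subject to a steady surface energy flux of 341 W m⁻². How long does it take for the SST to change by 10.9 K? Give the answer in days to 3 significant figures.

108 days

Areal heat capacity C = ρc_p × D = 4.21×10^6 × 69.4 = 2.92×10^8 J m⁻² K⁻¹.
Time required: Δt = C ΔT / F = 2.92×10^8 × 10.9 / 341 = 9.34×10^6 s.
In days: 9.34×10^6 s / (86400 s/day) = 108 days.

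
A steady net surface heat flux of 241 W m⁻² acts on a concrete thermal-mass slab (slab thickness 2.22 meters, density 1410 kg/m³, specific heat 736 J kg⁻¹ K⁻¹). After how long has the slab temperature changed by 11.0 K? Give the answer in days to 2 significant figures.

1.2 days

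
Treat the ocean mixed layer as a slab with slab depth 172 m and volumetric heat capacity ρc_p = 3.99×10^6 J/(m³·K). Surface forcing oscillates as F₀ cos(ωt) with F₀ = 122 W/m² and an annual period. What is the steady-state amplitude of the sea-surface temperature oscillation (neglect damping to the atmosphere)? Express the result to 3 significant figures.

Areal heat capacity C = ρc_p × D = 3.99×10^6 × 172 = 6.86×10^8 J m⁻² K⁻¹.
Angular frequency ω = 2π / T = 2π / 3.15×10^7 s = 1.99×10^-7 s⁻¹.
Cω = 6.86×10^8 × 1.99×10^-7 = 137 W/(m²·K).
Amplitude A = F₀ / (Cω) = 122 / 137 = 0.892 K.

0.892 K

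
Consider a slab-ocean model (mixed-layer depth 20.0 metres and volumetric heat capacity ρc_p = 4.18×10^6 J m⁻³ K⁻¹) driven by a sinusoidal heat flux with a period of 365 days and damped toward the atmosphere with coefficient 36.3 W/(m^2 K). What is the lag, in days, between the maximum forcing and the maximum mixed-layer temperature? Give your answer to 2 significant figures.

25 days

Areal heat capacity C = ρc_p × D = 4.18×10^6 × 20.0 = 8.36×10^7 J/(m²·K).
ω = 2π / 3.15×10^7 s = 1.99×10^-7 s⁻¹.
Phase lag φ = arctan(Cω/λ) = arctan(16.7/36.3) = 0.430 rad.
Time lag = φ / ω = 0.430 / 1.99×10^-7 = 2.16×10^6 s = 25.0 days.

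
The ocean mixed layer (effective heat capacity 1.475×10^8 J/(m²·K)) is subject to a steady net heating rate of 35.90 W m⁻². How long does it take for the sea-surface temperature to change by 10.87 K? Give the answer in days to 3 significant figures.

517 days

Areal heat capacity C = 1.475×10^8 J/(m²·K) (given).
Time required: Δt = C ΔT / F = 1.48×10^8 × 10.87 / 35.90 = 4.47×10^7 s.
In days: 4.47×10^7 s / (86400 s/day) = 517 days.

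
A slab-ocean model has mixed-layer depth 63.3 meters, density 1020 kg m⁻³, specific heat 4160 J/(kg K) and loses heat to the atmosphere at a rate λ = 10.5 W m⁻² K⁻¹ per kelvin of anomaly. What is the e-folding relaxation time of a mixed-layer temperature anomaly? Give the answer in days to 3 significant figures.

296 days

Areal heat capacity C = ρ c_p D = 1020 × 4160 × 63.3 = 2.69×10^8 J/(m^2 K).
Relaxation time τ = C / λ = 2.69×10^8 / 10.5 = 2.56×10^7 s.
In days: 2.56×10^7 s / (86400 s/day) = 296 days.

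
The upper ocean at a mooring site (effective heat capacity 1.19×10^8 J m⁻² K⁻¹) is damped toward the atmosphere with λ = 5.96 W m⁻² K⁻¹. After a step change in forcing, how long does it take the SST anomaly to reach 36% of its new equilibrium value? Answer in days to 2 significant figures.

Areal heat capacity C = 1.19×10^8 J m⁻² K⁻¹ (given).
τ = C / λ = 1.19×10^8 / 5.96 = 2.00×10^7 s.
Fraction reached: 1 − e^(−t/τ) = 0.36 ⇒ t = −τ ln(1 − 0.36) = τ × 0.446.
t = 8.91×10^6 s = 103 days.

100 days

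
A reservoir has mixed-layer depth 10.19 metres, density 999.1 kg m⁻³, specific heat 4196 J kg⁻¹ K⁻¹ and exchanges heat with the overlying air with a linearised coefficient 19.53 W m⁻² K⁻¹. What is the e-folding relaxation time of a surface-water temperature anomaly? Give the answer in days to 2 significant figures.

25 days

Areal heat capacity C = ρ c_p D = 999.1 × 4196 × 10.19 = 4.27×10^7 J m⁻² K⁻¹.
Relaxation time τ = C / λ = 4.27×10^7 / 19.53 = 2.19×10^6 s.
In days: 2.19×10^6 s / (86400 s/day) = 25.3 days.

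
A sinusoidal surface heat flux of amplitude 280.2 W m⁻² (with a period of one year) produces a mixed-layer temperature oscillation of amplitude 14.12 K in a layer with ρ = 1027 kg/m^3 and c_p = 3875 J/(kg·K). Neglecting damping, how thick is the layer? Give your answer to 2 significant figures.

25 m

ω = 2π / 3.15×10^7 s = 1.99×10^-7 s⁻¹.
Required C = F₀ / (A ω) = 280.2 / (14.12 × 1.99×10^-7) = 9.96×10^7 J/(m²·K).
D = C / (ρ c_p) = 9.96×10^7 / (1027 × 3875) = 25.0 m.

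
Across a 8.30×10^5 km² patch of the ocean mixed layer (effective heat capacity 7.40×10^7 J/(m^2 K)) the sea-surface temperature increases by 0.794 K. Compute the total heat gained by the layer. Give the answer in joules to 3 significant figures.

Areal heat capacity C = 7.40×10^7 J/(m^2 K) (given).
Heat per unit area: q = C ΔT = 7.40×10^7 × 0.794 = 5.88×10^7 J/m².
Total heat: Q = q × A = 5.88×10^7 × (8.30×10^5 × 10⁶ m²) = 4.88×10^19 J.

4.88×10^19 J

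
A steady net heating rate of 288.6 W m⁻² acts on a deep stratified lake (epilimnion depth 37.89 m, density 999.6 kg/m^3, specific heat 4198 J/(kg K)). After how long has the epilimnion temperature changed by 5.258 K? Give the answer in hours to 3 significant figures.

Areal heat capacity C = ρ c_p D = 999.6 × 4198 × 37.89 = 1.59×10^8 J m⁻² K⁻¹.
Time required: Δt = C ΔT / F = 1.59×10^8 × 5.258 / 288.6 = 2.90×10^6 s.
In hours: 2.90×10^6 s / (3600 s/hour) = 805 hours.

805 hours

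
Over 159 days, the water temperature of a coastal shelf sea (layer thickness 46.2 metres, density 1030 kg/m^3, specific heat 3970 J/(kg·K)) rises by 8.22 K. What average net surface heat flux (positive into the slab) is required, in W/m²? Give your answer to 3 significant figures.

113

Areal heat capacity C = ρ c_p D = 1030 × 3970 × 46.2 = 1.89×10^8 J/(m²·K).
Required heat per unit area: Q = C ΔT = 1.89×10^8 × 8.22 = 1.55×10^9 J/m².
Flux F = Q / Δt = 1.55×10^9 / 1.37×10^7 s = 113 W/m².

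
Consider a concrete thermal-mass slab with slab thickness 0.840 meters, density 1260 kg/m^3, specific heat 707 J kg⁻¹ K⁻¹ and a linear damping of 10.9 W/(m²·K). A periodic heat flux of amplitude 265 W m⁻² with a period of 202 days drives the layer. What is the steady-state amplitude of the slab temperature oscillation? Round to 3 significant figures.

24.3 K

Areal heat capacity C = ρ c_p D = 1260 × 707 × 0.840 = 7.48×10^5 J m⁻² K⁻¹.
Angular frequency ω = 2π / T = 2π / 1.75×10^7 s = 3.60×10^-7 s⁻¹.
√((Cω)² + λ²) = √((0.269)² + 10.9²) = 10.9 W/(m²·K).
Amplitude A = F₀ / √((Cω)²+λ²) = 265 / 10.9 = 24.3 K.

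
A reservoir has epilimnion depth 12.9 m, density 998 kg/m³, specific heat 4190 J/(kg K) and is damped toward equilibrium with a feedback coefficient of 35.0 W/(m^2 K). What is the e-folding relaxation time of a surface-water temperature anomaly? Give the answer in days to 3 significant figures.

Areal heat capacity C = ρ c_p D = 998 × 4190 × 12.9 = 5.39×10^7 J/(m²·K).
Relaxation time τ = C / λ = 5.39×10^7 / 35.0 = 1.54×10^6 s.
In days: 1.54×10^6 s / (86400 s/day) = 17.8 days.

17.8 days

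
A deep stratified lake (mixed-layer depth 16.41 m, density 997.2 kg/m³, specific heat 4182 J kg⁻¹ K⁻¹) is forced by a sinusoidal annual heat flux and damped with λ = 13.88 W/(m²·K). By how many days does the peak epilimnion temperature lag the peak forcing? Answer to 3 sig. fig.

Areal heat capacity C = ρ c_p D = 997.2 × 4182 × 16.41 = 6.84×10^7 J/(m^2 K).
ω = 2π / 3.15×10^7 s = 1.99×10^-7 s⁻¹.
Phase lag φ = arctan(Cω/λ) = arctan(13.6/13.88) = 0.776 rad.
Time lag = φ / ω = 0.776 / 1.99×10^-7 = 3.90×10^6 s = 45.1 days.

45.1 days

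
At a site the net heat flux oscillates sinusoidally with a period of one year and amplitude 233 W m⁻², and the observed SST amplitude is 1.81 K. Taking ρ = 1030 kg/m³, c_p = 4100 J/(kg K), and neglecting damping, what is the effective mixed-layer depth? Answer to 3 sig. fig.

ω = 2π / 3.15×10^7 s = 1.99×10^-7 s⁻¹.
Required C = F₀ / (A ω) = 233 / (1.81 × 1.99×10^-7) = 6.46×10^8 J/(m²·K).
D = C / (ρ c_p) = 6.46×10^8 / (1030 × 4100) = 153 m.

153 m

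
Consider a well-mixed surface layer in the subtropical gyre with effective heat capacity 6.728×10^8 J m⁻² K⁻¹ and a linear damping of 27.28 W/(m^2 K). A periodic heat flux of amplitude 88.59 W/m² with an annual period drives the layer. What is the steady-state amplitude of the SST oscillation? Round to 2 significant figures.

Areal heat capacity C = 6.728×10^8 J m⁻² K⁻¹ (given).
Angular frequency ω = 2π / T = 2π / 3.15×10^7 s = 1.99×10^-7 s⁻¹.
√((Cω)² + λ²) = √((134)² + 27.28²) = 137 W/(m²·K).
Amplitude A = F₀ / √((Cω)²+λ²) = 88.59 / 137 = 0.648 K.

0.65 K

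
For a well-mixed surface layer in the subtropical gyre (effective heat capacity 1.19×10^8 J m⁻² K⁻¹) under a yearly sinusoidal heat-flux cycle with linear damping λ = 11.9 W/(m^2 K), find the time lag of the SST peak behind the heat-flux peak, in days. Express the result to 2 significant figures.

Areal heat capacity C = 1.19×10^8 J m⁻² K⁻¹ (given).
ω = 2π / 3.15×10^7 s = 1.99×10^-7 s⁻¹.
Phase lag φ = arctan(Cω/λ) = arctan(23.7/11.9) = 1.11 rad.
Time lag = φ / ω = 1.11 / 1.99×10^-7 = 5.55×10^6 s = 64.2 days.

64 days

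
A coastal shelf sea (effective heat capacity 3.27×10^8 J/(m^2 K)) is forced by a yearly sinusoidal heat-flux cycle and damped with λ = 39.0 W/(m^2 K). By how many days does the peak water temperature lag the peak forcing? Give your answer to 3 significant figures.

59.9 days

Areal heat capacity C = 3.27×10^8 J/(m^2 K) (given).
ω = 2π / 3.15×10^7 s = 1.99×10^-7 s⁻¹.
Phase lag φ = arctan(Cω/λ) = arctan(65.2/39.0) = 1.03 rad.
Time lag = φ / ω = 1.03 / 1.99×10^-7 = 5.18×10^6 s = 59.9 days.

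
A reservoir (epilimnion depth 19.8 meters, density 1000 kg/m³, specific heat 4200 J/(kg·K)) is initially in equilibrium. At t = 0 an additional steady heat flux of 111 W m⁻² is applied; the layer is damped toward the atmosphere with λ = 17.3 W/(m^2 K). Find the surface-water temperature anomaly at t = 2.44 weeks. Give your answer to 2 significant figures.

1.7 K

Areal heat capacity C = ρ c_p D = 1000 × 4200 × 19.8 = 8.32×10^7 J/(m²·K).
τ = C / λ = 8.32×10^7 / 17.3 = 4.81×10^6 s.
Equilibrium anomaly ΔT_eq = F / λ = 111 / 17.3 = 6.42 K.
t = 2.44 weeks = 1.48×10^6 s, so t/τ = 0.307.
ΔT(t) = ΔT_eq (1 − e^(−t/τ)) = 6.42 × (1 − e^−0.307) = 1.70 K.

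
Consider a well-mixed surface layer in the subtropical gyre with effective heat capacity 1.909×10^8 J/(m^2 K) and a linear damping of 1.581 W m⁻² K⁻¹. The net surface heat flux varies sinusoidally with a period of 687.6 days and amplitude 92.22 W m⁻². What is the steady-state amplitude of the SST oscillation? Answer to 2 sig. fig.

4.6 K

Areal heat capacity C = 1.909×10^8 J/(m^2 K) (given).
Angular frequency ω = 2π / T = 2π / 5.94×10^7 s = 1.06×10^-7 s⁻¹.
√((Cω)² + λ²) = √((20.2)² + 1.581²) = 20.3 W/(m²·K).
Amplitude A = F₀ / √((Cω)²+λ²) = 92.22 / 20.3 = 4.55 K.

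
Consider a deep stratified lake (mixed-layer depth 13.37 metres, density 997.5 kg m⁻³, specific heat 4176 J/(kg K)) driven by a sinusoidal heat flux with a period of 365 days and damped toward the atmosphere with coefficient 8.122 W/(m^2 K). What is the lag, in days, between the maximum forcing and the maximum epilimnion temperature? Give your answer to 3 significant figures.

54.5 days

Areal heat capacity C = ρ c_p D = 997.5 × 4176 × 13.37 = 5.57×10^7 J/(m^2 K).
ω = 2π / 3.15×10^7 s = 1.99×10^-7 s⁻¹.
Phase lag φ = arctan(Cω/λ) = arctan(11.1/8.122) = 0.939 rad.
Time lag = φ / ω = 0.939 / 1.99×10^-7 = 4.71×10^6 s = 54.5 days.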